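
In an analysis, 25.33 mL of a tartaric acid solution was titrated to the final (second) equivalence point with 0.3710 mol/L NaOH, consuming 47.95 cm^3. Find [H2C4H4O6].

0.351 M

n(NaOH) = 0.3710 x 0.04795 = 0.01779 mol.
At the final (second) equivalence point, 2 mol OH^- react per mol H2C4H4O6, so n(H2C4H4O6) = 0.01779 / 2 = 0.008895 mol.
[H2C4H4O6] = 0.008895 / 0.02533 L = 0.351 M.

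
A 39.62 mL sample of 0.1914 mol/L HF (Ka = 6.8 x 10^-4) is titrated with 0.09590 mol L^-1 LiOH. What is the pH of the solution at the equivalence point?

7.99

n(HF) = 0.1914 x 0.03962 = 0.007583 mol; V(LiOH) at equivalence = 0.007583/0.09590 = 0.07907 L.
At equivalence all the acid is converted to F-; total volume = 0.03962 + 0.07907 = 0.1187 L, so [F-] = 0.007583/0.1187 = 0.06389 M.
Kb = Kw/Ka = 1.0e-14 / 6.8 x 10^-4 = 1.47e-11.
[OH^-] = sqrt(Kb x [F-]) = sqrt(1.47e-11 x 0.06389) = 9.69e-7 M.
pOH = 6.01, so pH = 14.00 - 6.01 = 7.99.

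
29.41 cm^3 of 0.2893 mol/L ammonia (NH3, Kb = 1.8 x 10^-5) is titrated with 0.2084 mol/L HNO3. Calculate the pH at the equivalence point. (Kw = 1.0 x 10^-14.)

5.09

n(NH3) = 0.2893 x 0.02941 = 0.008508 mol; V(HNO3) at equivalence = 0.008508/0.2084 = 0.04083 L.
At equivalence the base is fully converted to NH4+; total volume = 0.07024 L, so [NH4+] = 0.008508/0.07024 = 0.1211 M.
Ka(NH4+) = Kw/Kb = 1.0e-14 / 1.8 x 10^-5 = 5.56e-10.
[H^+] = sqrt(Ka x [NH4+]) = sqrt(5.56e-10 x 0.1211) = 8.20e-6 M.
pH = -log(8.20e-6) = 5.09.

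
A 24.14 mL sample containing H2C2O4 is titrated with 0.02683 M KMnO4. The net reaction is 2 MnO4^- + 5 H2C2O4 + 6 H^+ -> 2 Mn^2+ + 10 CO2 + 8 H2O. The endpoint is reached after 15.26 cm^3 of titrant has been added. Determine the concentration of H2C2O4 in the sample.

n(KMnO4) = 0.02683 x 0.01526 = 0.0004094 mol.
From the balanced equation, 2 mol KMnO4 reacts with 5 mol H2C2O4, so n(H2C2O4) = 0.0004094 x 5/2 = 0.001024 mol.
[H2C2O4] = 0.001024 / 0.02414 L = 0.0424 M.

0.0424 M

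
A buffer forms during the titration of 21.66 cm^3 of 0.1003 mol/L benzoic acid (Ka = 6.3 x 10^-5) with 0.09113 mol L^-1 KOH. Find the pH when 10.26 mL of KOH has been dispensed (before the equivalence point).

4.08

Initial n(C6H5COOH) = 0.1003 x 0.02166 = 0.002172 mol.
n(KOH) added = 0.09113 x 0.01026 = 0.0009350 mol, converting that many moles of C6H5COOH to C6H5COO-.
Remaining n(C6H5COOH) = 0.001238 mol; n(C6H5COO-) = 0.0009350 mol.
By Henderson-Hasselbalch, pH = pKa + log([A^-]/[HA]) = 4.20 + log(0.0009350/0.001238) = 4.20 + (-0.12) = 4.08.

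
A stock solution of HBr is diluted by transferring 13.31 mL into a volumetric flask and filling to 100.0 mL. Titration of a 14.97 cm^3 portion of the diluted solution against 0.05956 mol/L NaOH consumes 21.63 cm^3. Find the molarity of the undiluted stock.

n(NaOH) = 0.05956 x 0.02163 = 0.001288 mol.
n(HBr) in the aliquot = 0.001288 mol.
[diluted HBr] = 0.001288 / 0.01497 = 0.08606 M.
Dilution factor = 100.0/13.31 = 7.513, so [stock] = 0.08606 x 7.513 = 0.647 M.

0.647 M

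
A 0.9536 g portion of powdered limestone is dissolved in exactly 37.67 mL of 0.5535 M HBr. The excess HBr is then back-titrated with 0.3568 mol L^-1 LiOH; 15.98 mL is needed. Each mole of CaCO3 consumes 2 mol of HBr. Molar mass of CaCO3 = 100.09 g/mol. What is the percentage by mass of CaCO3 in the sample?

Total n(HBr) added = 0.5535 x 0.03767 = 0.02085 mol.
n(LiOH) used = 0.3568 x 0.01598 = 0.005702 mol, which equals the excess n(HBr).
So n(HBr) consumed by the sample = 0.02085 - 0.005702 = 0.01515 mol.
n(CaCO3) = 0.01515 / 2 = 0.007574 mol.
mass CaCO3 = 0.007574 x 100.09 = 0.7581 g, so %CaCO3 = 0.7581/0.9536 x 100 = 79.5%.

79.5%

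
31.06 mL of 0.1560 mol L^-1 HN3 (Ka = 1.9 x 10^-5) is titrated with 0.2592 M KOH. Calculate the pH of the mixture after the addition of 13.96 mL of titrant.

5.19

Initial n(HN3) = 0.1560 x 0.03106 = 0.004845 mol.
n(KOH) added = 0.2592 x 0.01396 = 0.003618 mol, converting that many moles of HN3 to N3-.
Remaining n(HN3) = 0.001227 mol; n(N3-) = 0.003618 mol.
By Henderson-Hasselbalch, pH = pKa + log([A^-]/[HA]) = 4.72 + log(0.003618/0.001227) = 4.72 + (+0.47) = 5.19.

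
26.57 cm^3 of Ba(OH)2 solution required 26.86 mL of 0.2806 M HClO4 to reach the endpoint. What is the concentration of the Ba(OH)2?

0.142 M

n(HClO4) delivered = 0.2806 x 0.02686 = 0.007537 mol.
The reaction is 1 Ba(OH)2 + 2 HClO4, so n(Ba(OH)2) = 0.007537 x 1/2 = 0.003768 mol.
[Ba(OH)2] = 0.003768 mol / 0.02657 L = 0.142 M.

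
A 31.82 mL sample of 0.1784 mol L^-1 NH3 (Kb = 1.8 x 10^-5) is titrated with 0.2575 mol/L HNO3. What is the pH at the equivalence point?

5.12

n(NH3) = 0.1784 x 0.03182 = 0.005677 mol; V(HNO3) at equivalence = 0.005677/0.2575 = 0.02205 L.
At equivalence the base is fully converted to NH4+; total volume = 0.05387 L, so [NH4+] = 0.005677/0.05387 = 0.1054 M.
Ka(NH4+) = Kw/Kb = 1.0e-14 / 1.8 x 10^-5 = 5.56e-10.
[H^+] = sqrt(Ka x [NH4+]) = sqrt(5.56e-10 x 0.1054) = 7.65e-6 M.
pH = -log(7.65e-6) = 5.12.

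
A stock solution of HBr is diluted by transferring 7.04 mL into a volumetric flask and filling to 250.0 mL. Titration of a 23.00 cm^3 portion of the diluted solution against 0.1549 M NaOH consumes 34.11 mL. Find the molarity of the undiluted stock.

8.16 M

n(NaOH) = 0.1549 x 0.03411 = 0.005284 mol.
n(HBr) in the aliquot = 0.005284 mol.
[diluted HBr] = 0.005284 / 0.02300 = 0.2297 M.
Dilution factor = 250.0/7.040 = 35.51, so [stock] = 0.2297 x 35.51 = 8.16 M.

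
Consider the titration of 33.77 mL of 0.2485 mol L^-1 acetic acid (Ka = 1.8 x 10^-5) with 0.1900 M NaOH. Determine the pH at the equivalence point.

8.89

n(CH3COOH) = 0.2485 x 0.03377 = 0.008392 mol; V(NaOH) at equivalence = 0.008392/0.1900 = 0.04417 L.
At equivalence all the acid is converted to CH3COO-; total volume = 0.03377 + 0.04417 = 0.07794 L, so [CH3COO-] = 0.008392/0.07794 = 0.1077 M.
Kb = Kw/Ka = 1.0e-14 / 1.8 x 10^-5 = 5.56e-10.
[OH^-] = sqrt(Kb x [CH3COO-]) = sqrt(5.56e-10 x 0.1077) = 7.73e-6 M.
pOH = 5.11, so pH = 14.00 - 5.11 = 8.89.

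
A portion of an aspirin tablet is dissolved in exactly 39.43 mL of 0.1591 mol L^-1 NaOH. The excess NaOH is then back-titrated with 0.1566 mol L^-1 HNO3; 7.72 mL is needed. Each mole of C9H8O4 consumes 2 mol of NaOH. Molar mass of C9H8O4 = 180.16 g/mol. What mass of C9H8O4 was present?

0.456 g

Total n(NaOH) added = 0.1591 x 0.03943 = 0.006273 mol.
n(HNO3) used = 0.1566 x 0.007720 = 0.001209 mol, which equals the excess n(NaOH).
So n(NaOH) consumed by the sample = 0.006273 - 0.001209 = 0.005064 mol.
n(C9H8O4) = 0.005064 / 2 = 0.002532 mol.
mass = 0.002532 mol x 180.16 g/mol = 0.456 g.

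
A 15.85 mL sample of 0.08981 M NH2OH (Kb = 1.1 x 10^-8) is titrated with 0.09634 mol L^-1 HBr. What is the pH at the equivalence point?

3.69

n(NH2OH) = 0.08981 x 0.01585 = 0.001423 mol; V(HBr) at equivalence = 0.001423/0.09634 = 0.01478 L.
At equivalence the base is fully converted to NH3OH+; total volume = 0.03063 L, so [NH3OH+] = 0.001423/0.03063 = 0.04648 M.
Ka(NH3OH+) = Kw/Kb = 1.0e-14 / 1.1 x 10^-8 = 9.09e-7.
[H^+] = sqrt(Ka x [NH3OH+]) = sqrt(9.09e-7 x 0.04648) = 0.000206 M.
pH = -log(0.000206) = 3.69.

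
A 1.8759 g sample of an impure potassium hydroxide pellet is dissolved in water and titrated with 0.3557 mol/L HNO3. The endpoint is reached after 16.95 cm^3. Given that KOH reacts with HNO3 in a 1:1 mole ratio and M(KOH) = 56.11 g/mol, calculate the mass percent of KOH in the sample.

18.0%

n(HNO3) = 0.3557 x 0.01695 = 0.006029 mol.
n(KOH) = 0.006029 / 1 = 0.006029 mol.
mass of KOH = 0.006029 x 56.11 = 0.3383 g.
% purity = 0.3383 / 1.8759 x 100 = 18.0%.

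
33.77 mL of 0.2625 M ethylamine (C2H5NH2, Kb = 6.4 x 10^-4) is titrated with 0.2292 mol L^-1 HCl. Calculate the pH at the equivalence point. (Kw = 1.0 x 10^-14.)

5.86

n(C2H5NH2) = 0.2625 x 0.03377 = 0.008865 mol; V(HCl) at equivalence = 0.008865/0.2292 = 0.03868 L.
At equivalence the base is fully converted to C2H5NH3+; total volume = 0.07245 L, so [C2H5NH3+] = 0.008865/0.07245 = 0.1224 M.
Ka(C2H5NH3+) = Kw/Kb = 1.0e-14 / 6.4 x 10^-4 = 1.56e-11.
[H^+] = sqrt(Ka x [C2H5NH3+]) = sqrt(1.56e-11 x 0.1224) = 1.38e-6 M.
pH = -log(1.38e-6) = 5.86.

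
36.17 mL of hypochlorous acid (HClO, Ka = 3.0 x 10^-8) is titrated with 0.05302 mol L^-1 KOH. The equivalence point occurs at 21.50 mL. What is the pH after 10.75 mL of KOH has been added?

7.52

10.75 mL is exactly half the equivalence volume (21.50/2), i.e. the half-equivalence point.
There, n(HA) = n(A^-), so pH = pKa = -log(3.0 x 10^-8) = 7.52.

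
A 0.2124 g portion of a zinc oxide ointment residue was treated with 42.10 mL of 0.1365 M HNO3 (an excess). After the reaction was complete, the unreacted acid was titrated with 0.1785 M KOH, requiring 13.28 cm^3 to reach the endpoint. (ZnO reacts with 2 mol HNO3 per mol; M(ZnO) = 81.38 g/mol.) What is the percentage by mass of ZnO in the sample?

Total n(HNO3) added = 0.1365 x 0.04210 = 0.005747 mol.
n(KOH) used = 0.1785 x 0.01328 = 0.002370 mol, which equals the excess n(HNO3).
So n(HNO3) consumed by the sample = 0.005747 - 0.002370 = 0.003376 mol.
n(ZnO) = 0.003376 / 2 = 0.001688 mol.
mass ZnO = 0.001688 x 81.38 = 0.1374 g, so %ZnO = 0.1374/0.2124 x 100 = 64.7%.

64.7%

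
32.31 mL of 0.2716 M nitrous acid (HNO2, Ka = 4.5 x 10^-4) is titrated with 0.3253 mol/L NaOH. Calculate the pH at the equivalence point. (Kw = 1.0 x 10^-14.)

8.26

n(HNO2) = 0.2716 x 0.03231 = 0.008775 mol; V(NaOH) at equivalence = 0.008775/0.3253 = 0.02698 L.
At equivalence all the acid is converted to NO2-; total volume = 0.03231 + 0.02698 = 0.05929 L, so [NO2-] = 0.008775/0.05929 = 0.1480 M.
Kb = Kw/Ka = 1.0e-14 / 4.5 x 10^-4 = 2.22e-11.
[OH^-] = sqrt(Kb x [NO2-]) = sqrt(2.22e-11 x 0.1480) = 1.81e-6 M.
pOH = 5.74, so pH = 14.00 - 5.74 = 8.26.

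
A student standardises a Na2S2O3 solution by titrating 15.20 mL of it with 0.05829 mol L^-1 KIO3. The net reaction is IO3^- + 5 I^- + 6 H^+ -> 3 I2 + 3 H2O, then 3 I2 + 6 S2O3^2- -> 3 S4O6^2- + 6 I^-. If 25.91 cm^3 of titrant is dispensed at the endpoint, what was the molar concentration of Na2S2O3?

n(KIO3) = 0.05829 x 0.02591 = 0.001510 mol.
From the balanced equation, 1 mol KIO3 reacts with 6 mol Na2S2O3, so n(Na2S2O3) = 0.001510 x 6/1 = 0.009062 mol.
[Na2S2O3] = 0.009062 / 0.01520 L = 0.596 M.

0.596 M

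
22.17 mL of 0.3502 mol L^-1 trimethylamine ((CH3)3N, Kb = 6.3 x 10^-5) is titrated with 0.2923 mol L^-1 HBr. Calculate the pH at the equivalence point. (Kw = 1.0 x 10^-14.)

5.30

n((CH3)3N) = 0.3502 x 0.02217 = 0.007764 mol; V(HBr) at equivalence = 0.007764/0.2923 = 0.02656 L.
At equivalence the base is fully converted to (CH3)3NH+; total volume = 0.04873 L, so [(CH3)3NH+] = 0.007764/0.04873 = 0.1593 M.
Ka((CH3)3NH+) = Kw/Kb = 1.0e-14 / 6.3 x 10^-5 = 1.59e-10.
[H^+] = sqrt(Ka x [(CH3)3NH+]) = sqrt(1.59e-10 x 0.1593) = 5.03e-6 M.
pH = -log(5.03e-6) = 5.30.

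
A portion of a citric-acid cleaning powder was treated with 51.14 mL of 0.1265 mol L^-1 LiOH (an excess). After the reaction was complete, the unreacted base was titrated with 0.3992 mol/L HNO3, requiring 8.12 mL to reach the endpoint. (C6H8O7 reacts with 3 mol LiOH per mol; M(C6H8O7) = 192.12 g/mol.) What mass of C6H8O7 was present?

Total n(LiOH) added = 0.1265 x 0.05114 = 0.006469 mol.
n(HNO3) used = 0.3992 x 0.008120 = 0.003242 mol, which equals the excess n(LiOH).
So n(LiOH) consumed by the sample = 0.006469 - 0.003242 = 0.003228 mol.
n(C6H8O7) = 0.003228 / 3 = 0.001076 mol.
mass = 0.001076 mol x 192.12 g/mol = 0.207 g.

0.207 g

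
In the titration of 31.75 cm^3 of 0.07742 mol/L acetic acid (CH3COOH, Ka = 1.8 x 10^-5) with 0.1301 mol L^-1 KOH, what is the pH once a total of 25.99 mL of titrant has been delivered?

n(acid) = 0.07742 x 0.03175 = 0.002458 mol; n(KOH) added = 0.1301 x 0.02599 = 0.003381 mol.
Base is in excess by 0.003381 - 0.002458 = 0.0009232 mol in a total volume of 0.05774 L.
[OH^-] = 0.0009232/0.05774 = 0.01599 M, so pOH = 1.80 and pH = 14.00 - 1.80 = 12.20.

12.20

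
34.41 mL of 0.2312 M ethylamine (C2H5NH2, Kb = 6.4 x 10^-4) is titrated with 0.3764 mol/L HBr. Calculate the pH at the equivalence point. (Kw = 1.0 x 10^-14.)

5.83

n(C2H5NH2) = 0.2312 x 0.03441 = 0.007956 mol; V(HBr) at equivalence = 0.007956/0.3764 = 0.02114 L.
At equivalence the base is fully converted to C2H5NH3+; total volume = 0.05555 L, so [C2H5NH3+] = 0.007956/0.05555 = 0.1432 M.
Ka(C2H5NH3+) = Kw/Kb = 1.0e-14 / 6.4 x 10^-4 = 1.56e-11.
[H^+] = sqrt(Ka x [C2H5NH3+]) = sqrt(1.56e-11 x 0.1432) = 1.50e-6 M.
pH = -log(1.50e-6) = 5.83.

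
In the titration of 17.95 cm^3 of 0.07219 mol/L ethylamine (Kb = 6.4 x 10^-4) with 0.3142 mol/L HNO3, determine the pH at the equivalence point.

6.02

n(C2H5NH2) = 0.07219 x 0.01795 = 0.001296 mol; V(HNO3) at equivalence = 0.001296/0.3142 = 0.004124 L.
At equivalence the base is fully converted to C2H5NH3+; total volume = 0.02207 L, so [C2H5NH3+] = 0.001296/0.02207 = 0.05870 M.
Ka(C2H5NH3+) = Kw/Kb = 1.0e-14 / 6.4 x 10^-4 = 1.56e-11.
[H^+] = sqrt(Ka x [C2H5NH3+]) = sqrt(1.56e-11 x 0.05870) = 9.58e-7 M.
pH = -log(9.58e-7) = 6.02.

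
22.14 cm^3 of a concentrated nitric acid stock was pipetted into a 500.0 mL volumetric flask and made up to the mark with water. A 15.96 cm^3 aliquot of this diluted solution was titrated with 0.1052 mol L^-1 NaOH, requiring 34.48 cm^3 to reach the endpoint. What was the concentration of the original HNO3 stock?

5.13 M

n(NaOH) = 0.1052 x 0.03448 = 0.003627 mol.
n(HNO3) in the aliquot = 0.003627 mol.
[diluted HNO3] = 0.003627 / 0.01596 = 0.2273 M.
Dilution factor = 500.0/22.14 = 22.58, so [stock] = 0.2273 x 22.58 = 5.13 M.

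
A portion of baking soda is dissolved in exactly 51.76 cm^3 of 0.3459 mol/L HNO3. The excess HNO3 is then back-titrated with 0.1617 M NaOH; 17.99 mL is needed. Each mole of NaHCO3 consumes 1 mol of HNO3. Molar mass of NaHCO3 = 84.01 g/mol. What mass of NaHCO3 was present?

Total n(HNO3) added = 0.3459 x 0.05176 = 0.01790 mol.
n(NaOH) used = 0.1617 x 0.01799 = 0.002909 mol, which equals the excess n(HNO3).
So n(HNO3) consumed by the sample = 0.01790 - 0.002909 = 0.01499 mol.
n(NaHCO3) = 0.01499 / 1 = 0.01499 mol.
mass = 0.01499 mol x 84.01 g/mol = 1.26 g.

1.26 g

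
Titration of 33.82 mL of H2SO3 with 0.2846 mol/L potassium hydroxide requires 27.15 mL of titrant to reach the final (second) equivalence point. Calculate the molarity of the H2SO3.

n(KOH) = 0.2846 x 0.02715 = 0.007727 mol.
At the final (second) equivalence point, 2 mol OH^- react per mol H2SO3, so n(H2SO3) = 0.007727 / 2 = 0.003863 mol.
[H2SO3] = 0.003863 / 0.03382 L = 0.114 M.

0.114 M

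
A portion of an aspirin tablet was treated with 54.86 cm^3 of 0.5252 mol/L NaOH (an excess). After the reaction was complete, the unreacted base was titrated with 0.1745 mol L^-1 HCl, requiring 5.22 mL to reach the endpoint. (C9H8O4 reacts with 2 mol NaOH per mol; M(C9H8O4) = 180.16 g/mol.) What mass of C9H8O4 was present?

Total n(NaOH) added = 0.5252 x 0.05486 = 0.02881 mol.
n(HCl) used = 0.1745 x 0.005220 = 0.0009109 mol, which equals the excess n(NaOH).
So n(NaOH) consumed by the sample = 0.02881 - 0.0009109 = 0.02790 mol.
n(C9H8O4) = 0.02790 / 2 = 0.01395 mol.
mass = 0.01395 mol x 180.16 g/mol = 2.51 g.

2.51 g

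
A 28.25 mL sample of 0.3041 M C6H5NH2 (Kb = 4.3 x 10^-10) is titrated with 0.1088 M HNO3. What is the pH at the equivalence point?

n(C6H5NH2) = 0.3041 x 0.02825 = 0.008591 mol; V(HNO3) at equivalence = 0.008591/0.1088 = 0.07896 L.
At equivalence the base is fully converted to C6H5NH3+; total volume = 0.1072 L, so [C6H5NH3+] = 0.008591/0.1072 = 0.08013 M.
Ka(C6H5NH3+) = Kw/Kb = 1.0e-14 / 4.3 x 10^-10 = 2.33e-5.
[H^+] = sqrt(Ka x [C6H5NH3+]) = sqrt(2.33e-5 x 0.08013) = 0.00137 M.
pH = -log(0.00137) = 2.86.

2.86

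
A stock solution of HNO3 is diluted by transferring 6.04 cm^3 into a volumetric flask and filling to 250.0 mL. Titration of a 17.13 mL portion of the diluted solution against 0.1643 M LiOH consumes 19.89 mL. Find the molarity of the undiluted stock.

n(LiOH) = 0.1643 x 0.01989 = 0.003268 mol.
n(HNO3) in the aliquot = 0.003268 mol.
[diluted HNO3] = 0.003268 / 0.01713 = 0.1908 M.
Dilution factor = 250.0/6.040 = 41.39, so [stock] = 0.1908 x 41.39 = 7.90 M.

7.90 M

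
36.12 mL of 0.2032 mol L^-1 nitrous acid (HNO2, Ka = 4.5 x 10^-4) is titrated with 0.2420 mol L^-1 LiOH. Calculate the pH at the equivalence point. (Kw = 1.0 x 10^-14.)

8.19

n(HNO2) = 0.2032 x 0.03612 = 0.007340 mol; V(LiOH) at equivalence = 0.007340/0.2420 = 0.03033 L.
At equivalence all the acid is converted to NO2-; total volume = 0.03612 + 0.03033 = 0.06645 L, so [NO2-] = 0.007340/0.06645 = 0.1105 M.
Kb = Kw/Ka = 1.0e-14 / 4.5 x 10^-4 = 2.22e-11.
[OH^-] = sqrt(Kb x [NO2-]) = sqrt(2.22e-11 x 0.1105) = 1.57e-6 M.
pOH = 5.81, so pH = 14.00 - 5.81 = 8.19.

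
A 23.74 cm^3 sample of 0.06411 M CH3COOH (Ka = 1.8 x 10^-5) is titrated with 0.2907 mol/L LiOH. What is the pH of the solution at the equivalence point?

n(CH3COOH) = 0.06411 x 0.02374 = 0.001522 mol; V(LiOH) at equivalence = 0.001522/0.2907 = 0.005236 L.
At equivalence all the acid is converted to CH3COO-; total volume = 0.02374 + 0.005236 = 0.02898 L, so [CH3COO-] = 0.001522/0.02898 = 0.05253 M.
Kb = Kw/Ka = 1.0e-14 / 1.8 x 10^-5 = 5.56e-10.
[OH^-] = sqrt(Kb x [CH3COO-]) = sqrt(5.56e-10 x 0.05253) = 5.40e-6 M.
pOH = 5.27, so pH = 14.00 - 5.27 = 8.73.

8.73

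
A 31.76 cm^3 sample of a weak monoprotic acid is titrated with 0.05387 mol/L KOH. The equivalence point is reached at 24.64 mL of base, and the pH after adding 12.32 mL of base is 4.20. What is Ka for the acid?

12.32 mL is half of the equivalence volume, so this is the half-equivalence point where [HA] = [A^-].
At half-equivalence pH = pKa, so pKa = 4.20.
Ka = 10^(-4.20) = 6.3 x 10^-5.

6.3 x 10^-5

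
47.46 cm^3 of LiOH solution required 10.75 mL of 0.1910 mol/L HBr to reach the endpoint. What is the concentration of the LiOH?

0.0433 M

n(HBr) delivered = 0.1910 x 0.01075 = 0.002053 mol.
For a 1:1 reaction, n(LiOH) = 0.002053 mol.
[LiOH] = 0.002053 mol / 0.04746 L = 0.0433 M.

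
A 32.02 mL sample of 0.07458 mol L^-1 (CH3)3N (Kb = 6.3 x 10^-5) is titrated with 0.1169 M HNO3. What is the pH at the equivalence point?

5.57

n((CH3)3N) = 0.07458 x 0.03202 = 0.002388 mol; V(HNO3) at equivalence = 0.002388/0.1169 = 0.02043 L.
At equivalence the base is fully converted to (CH3)3NH+; total volume = 0.05245 L, so [(CH3)3NH+] = 0.002388/0.05245 = 0.04553 M.
Ka((CH3)3NH+) = Kw/Kb = 1.0e-14 / 6.3 x 10^-5 = 1.59e-10.
[H^+] = sqrt(Ka x [(CH3)3NH+]) = sqrt(1.59e-10 x 0.04553) = 2.69e-6 M.
pH = -log(2.69e-6) = 5.57.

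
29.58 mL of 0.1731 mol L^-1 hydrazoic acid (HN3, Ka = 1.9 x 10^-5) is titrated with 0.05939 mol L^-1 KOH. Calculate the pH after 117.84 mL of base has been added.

12.11

n(acid) = 0.1731 x 0.02958 = 0.005120 mol; n(KOH) added = 0.05939 x 0.1178 = 0.006999 mol.
Base is in excess by 0.006999 - 0.005120 = 0.001878 mol in a total volume of 0.1474 L.
[OH^-] = 0.001878/0.1474 = 0.01274 M, so pOH = 1.89 and pH = 14.00 - 1.89 = 12.11.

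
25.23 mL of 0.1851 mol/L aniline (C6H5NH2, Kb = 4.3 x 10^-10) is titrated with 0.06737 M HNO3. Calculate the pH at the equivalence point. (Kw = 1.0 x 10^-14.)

n(C6H5NH2) = 0.1851 x 0.02523 = 0.004670 mol; V(HNO3) at equivalence = 0.004670/0.06737 = 0.06932 L.
At equivalence the base is fully converted to C6H5NH3+; total volume = 0.09455 L, so [C6H5NH3+] = 0.004670/0.09455 = 0.04939 M.
Ka(C6H5NH3+) = Kw/Kb = 1.0e-14 / 4.3 x 10^-10 = 2.33e-5.
[H^+] = sqrt(Ka x [C6H5NH3+]) = sqrt(2.33e-5 x 0.04939) = 0.00107 M.
pH = -log(0.00107) = 2.97.

2.97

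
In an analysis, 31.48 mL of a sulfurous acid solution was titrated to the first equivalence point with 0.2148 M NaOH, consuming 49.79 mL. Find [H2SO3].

0.340 M

n(NaOH) = 0.2148 x 0.04979 = 0.01069 mol.
At the first equivalence point, 1 mol OH^- react per mol H2SO3, so n(H2SO3) = 0.01069 / 1 = 0.01069 mol.
[H2SO3] = 0.01069 / 0.03148 L = 0.340 M.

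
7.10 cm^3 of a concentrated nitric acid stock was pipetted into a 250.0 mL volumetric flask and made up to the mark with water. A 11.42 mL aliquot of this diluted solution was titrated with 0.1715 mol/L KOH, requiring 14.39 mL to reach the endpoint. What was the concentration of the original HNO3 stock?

7.61 M

n(KOH) = 0.1715 x 0.01439 = 0.002468 mol.
n(HNO3) in the aliquot = 0.002468 mol.
[diluted HNO3] = 0.002468 / 0.01142 = 0.2161 M.
Dilution factor = 250.0/7.100 = 35.21, so [stock] = 0.2161 x 35.21 = 7.61 M.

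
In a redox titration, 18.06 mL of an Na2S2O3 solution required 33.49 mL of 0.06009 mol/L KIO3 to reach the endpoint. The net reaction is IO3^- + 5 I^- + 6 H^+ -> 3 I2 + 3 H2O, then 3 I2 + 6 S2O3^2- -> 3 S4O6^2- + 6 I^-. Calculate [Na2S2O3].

0.669 M

n(KIO3) = 0.06009 x 0.03349 = 0.002012 mol.
From the balanced equation, 1 mol KIO3 reacts with 6 mol Na2S2O3, so n(Na2S2O3) = 0.002012 x 6/1 = 0.01207 mol.
[Na2S2O3] = 0.01207 / 0.01806 L = 0.669 M.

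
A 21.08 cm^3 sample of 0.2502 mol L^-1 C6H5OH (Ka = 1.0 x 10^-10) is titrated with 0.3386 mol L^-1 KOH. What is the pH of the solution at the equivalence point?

n(C6H5OH) = 0.2502 x 0.02108 = 0.005274 mol; V(KOH) at equivalence = 0.005274/0.3386 = 0.01558 L.
At equivalence all the acid is converted to C6H5O-; total volume = 0.02108 + 0.01558 = 0.03666 L, so [C6H5O-] = 0.005274/0.03666 = 0.1439 M.
Kb = Kw/Ka = 1.0e-14 / 1.0 x 10^-10 = 0.000100.
[OH^-] = sqrt(Kb x [C6H5O-]) = sqrt(0.000100 x 0.1439) = 0.00379 M.
pOH = 2.42, so pH = 14.00 - 2.42 = 11.58.

11.58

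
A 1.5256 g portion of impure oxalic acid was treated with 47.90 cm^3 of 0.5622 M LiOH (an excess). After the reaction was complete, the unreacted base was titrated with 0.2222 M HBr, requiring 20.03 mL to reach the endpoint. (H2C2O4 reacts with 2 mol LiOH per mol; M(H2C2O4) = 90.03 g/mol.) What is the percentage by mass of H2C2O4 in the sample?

Total n(LiOH) added = 0.5622 x 0.04790 = 0.02693 mol.
n(HBr) used = 0.2222 x 0.02003 = 0.004451 mol, which equals the excess n(LiOH).
So n(LiOH) consumed by the sample = 0.02693 - 0.004451 = 0.02248 mol.
n(H2C2O4) = 0.02248 / 2 = 0.01124 mol.
mass H2C2O4 = 0.01124 x 90.03 = 1.012 g, so %H2C2O4 = 1.012/1.5256 x 100 = 66.3%.

66.3%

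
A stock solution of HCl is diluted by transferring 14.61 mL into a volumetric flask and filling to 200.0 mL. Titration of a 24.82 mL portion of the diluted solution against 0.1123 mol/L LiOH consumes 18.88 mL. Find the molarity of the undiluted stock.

n(LiOH) = 0.1123 x 0.01888 = 0.002120 mol.
n(HCl) in the aliquot = 0.002120 mol.
[diluted HCl] = 0.002120 / 0.02482 = 0.08542 M.
Dilution factor = 200.0/14.61 = 13.69, so [stock] = 0.08542 x 13.69 = 1.17 M.

1.17 M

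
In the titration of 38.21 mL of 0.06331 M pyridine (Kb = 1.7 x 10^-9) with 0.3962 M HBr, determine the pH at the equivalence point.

3.25

n(C5H5N) = 0.06331 x 0.03821 = 0.002419 mol; V(HBr) at equivalence = 0.002419/0.3962 = 0.006106 L.
At equivalence the base is fully converted to C5H5NH+; total volume = 0.04432 L, so [C5H5NH+] = 0.002419/0.04432 = 0.05459 M.
Ka(C5H5NH+) = Kw/Kb = 1.0e-14 / 1.7 x 10^-9 = 5.88e-6.
[H^+] = sqrt(Ka x [C5H5NH+]) = sqrt(5.88e-6 x 0.05459) = 0.000567 M.
pH = -log(0.000567) = 3.25.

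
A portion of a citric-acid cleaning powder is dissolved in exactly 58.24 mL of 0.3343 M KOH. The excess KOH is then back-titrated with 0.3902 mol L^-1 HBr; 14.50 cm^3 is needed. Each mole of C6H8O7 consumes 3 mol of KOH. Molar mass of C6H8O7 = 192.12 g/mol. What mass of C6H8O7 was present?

Total n(KOH) added = 0.3343 x 0.05824 = 0.01947 mol.
n(HBr) used = 0.3902 x 0.01450 = 0.005658 mol, which equals the excess n(KOH).
So n(KOH) consumed by the sample = 0.01947 - 0.005658 = 0.01381 mol.
n(C6H8O7) = 0.01381 / 3 = 0.004604 mol.
mass = 0.004604 mol x 192.12 g/mol = 0.885 g.

0.885 g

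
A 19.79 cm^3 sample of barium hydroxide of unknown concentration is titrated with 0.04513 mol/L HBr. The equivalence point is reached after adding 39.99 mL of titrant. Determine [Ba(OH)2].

0.0456 M

n(HBr) delivered = 0.04513 x 0.03999 = 0.001805 mol.
The reaction is 1 Ba(OH)2 + 2 HBr, so n(Ba(OH)2) = 0.001805 x 1/2 = 0.0009024 mol.
[Ba(OH)2] = 0.0009024 mol / 0.01979 L = 0.0456 M.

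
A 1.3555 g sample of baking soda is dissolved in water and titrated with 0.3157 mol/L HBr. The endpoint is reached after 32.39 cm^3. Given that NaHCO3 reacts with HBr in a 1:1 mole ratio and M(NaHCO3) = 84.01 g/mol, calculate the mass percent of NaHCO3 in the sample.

n(HBr) = 0.3157 x 0.03239 = 0.01023 mol.
n(NaHCO3) = 0.01023 / 1 = 0.01023 mol.
mass of NaHCO3 = 0.01023 x 84.01 = 0.8590 g.
% purity = 0.8590 / 1.3555 x 100 = 63.4%.

63.4%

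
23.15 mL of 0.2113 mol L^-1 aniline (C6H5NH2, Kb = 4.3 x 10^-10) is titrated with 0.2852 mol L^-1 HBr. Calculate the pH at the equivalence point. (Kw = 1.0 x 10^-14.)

2.77

n(C6H5NH2) = 0.2113 x 0.02315 = 0.004892 mol; V(HBr) at equivalence = 0.004892/0.2852 = 0.01715 L.
At equivalence the base is fully converted to C6H5NH3+; total volume = 0.04030 L, so [C6H5NH3+] = 0.004892/0.04030 = 0.1214 M.
Ka(C6H5NH3+) = Kw/Kb = 1.0e-14 / 4.3 x 10^-10 = 2.33e-5.
[H^+] = sqrt(Ka x [C6H5NH3+]) = sqrt(2.33e-5 x 0.1214) = 0.00168 M.
pH = -log(0.00168) = 2.77.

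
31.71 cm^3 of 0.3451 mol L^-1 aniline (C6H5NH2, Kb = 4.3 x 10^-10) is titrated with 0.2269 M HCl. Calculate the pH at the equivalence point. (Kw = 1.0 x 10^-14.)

n(C6H5NH2) = 0.3451 x 0.03171 = 0.01094 mol; V(HCl) at equivalence = 0.01094/0.2269 = 0.04823 L.
At equivalence the base is fully converted to C6H5NH3+; total volume = 0.07994 L, so [C6H5NH3+] = 0.01094/0.07994 = 0.1369 M.
Ka(C6H5NH3+) = Kw/Kb = 1.0e-14 / 4.3 x 10^-10 = 2.33e-5.
[H^+] = sqrt(Ka x [C6H5NH3+]) = sqrt(2.33e-5 x 0.1369) = 0.00178 M.
pH = -log(0.00178) = 2.75.

2.75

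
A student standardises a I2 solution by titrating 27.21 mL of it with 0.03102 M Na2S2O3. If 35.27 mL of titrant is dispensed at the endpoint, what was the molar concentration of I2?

n(Na2S2O3) = 0.03102 x 0.03527 = 0.001094 mol.
From the balanced equation, 2 mol Na2S2O3 reacts with 1 mol I2, so n(I2) = 0.001094 x 1/2 = 0.0005470 mol.
[I2] = 0.0005470 / 0.02721 L = 0.0201 M.

0.0201 M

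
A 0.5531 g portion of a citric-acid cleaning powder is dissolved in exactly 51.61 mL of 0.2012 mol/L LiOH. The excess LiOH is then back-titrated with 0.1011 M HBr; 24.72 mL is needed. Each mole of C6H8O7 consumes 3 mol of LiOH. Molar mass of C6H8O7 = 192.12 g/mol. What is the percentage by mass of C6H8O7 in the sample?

Total n(LiOH) added = 0.2012 x 0.05161 = 0.01038 mol.
n(HBr) used = 0.1011 x 0.02472 = 0.002499 mol, which equals the excess n(LiOH).
So n(LiOH) consumed by the sample = 0.01038 - 0.002499 = 0.007885 mol.
n(C6H8O7) = 0.007885 / 3 = 0.002628 mol.
mass C6H8O7 = 0.002628 x 192.12 = 0.5049 g, so %C6H8O7 = 0.5049/0.5531 x 100 = 91.3%.

91.3%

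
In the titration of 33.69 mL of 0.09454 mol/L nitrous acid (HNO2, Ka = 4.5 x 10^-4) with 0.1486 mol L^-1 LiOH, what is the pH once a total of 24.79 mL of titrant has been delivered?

11.93

n(acid) = 0.09454 x 0.03369 = 0.003185 mol; n(LiOH) added = 0.1486 x 0.02479 = 0.003684 mol.
Base is in excess by 0.003684 - 0.003185 = 0.0004987 mol in a total volume of 0.05848 L.
[OH^-] = 0.0004987/0.05848 = 0.008528 M, so pOH = 2.07 and pH = 14.00 - 2.07 = 11.93.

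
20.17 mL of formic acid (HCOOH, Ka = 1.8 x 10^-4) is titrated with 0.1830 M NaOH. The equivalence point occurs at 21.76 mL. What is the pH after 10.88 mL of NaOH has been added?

3.74

10.88 mL is exactly half the equivalence volume (21.76/2), i.e. the half-equivalence point.
There, n(HA) = n(A^-), so pH = pKa = -log(1.8 x 10^-4) = 3.74.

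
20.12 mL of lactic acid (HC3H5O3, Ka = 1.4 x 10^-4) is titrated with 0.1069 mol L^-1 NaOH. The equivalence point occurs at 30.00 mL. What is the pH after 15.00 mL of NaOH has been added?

15.00 mL is exactly half the equivalence volume (30.00/2), i.e. the half-equivalence point.
There, n(HA) = n(A^-), so pH = pKa = -log(1.4 x 10^-4) = 3.85.

3.85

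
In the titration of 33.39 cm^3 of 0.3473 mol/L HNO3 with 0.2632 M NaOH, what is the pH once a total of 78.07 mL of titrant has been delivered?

n(acid) = 0.3473 x 0.03339 = 0.01160 mol; n(NaOH) added = 0.2632 x 0.07807 = 0.02055 mol.
Base is in excess by 0.02055 - 0.01160 = 0.008952 mol in a total volume of 0.1115 L.
[OH^-] = 0.008952/0.1115 = 0.08031 M, so pOH = 1.10 and pH = 14.00 - 1.10 = 12.90.

12.90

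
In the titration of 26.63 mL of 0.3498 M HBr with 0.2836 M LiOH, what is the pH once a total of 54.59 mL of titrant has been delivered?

12.88

n(acid) = 0.3498 x 0.02663 = 0.009315 mol; n(LiOH) added = 0.2836 x 0.05459 = 0.01548 mol.
Base is in excess by 0.01548 - 0.009315 = 0.006167 mol in a total volume of 0.08122 L.
[OH^-] = 0.006167/0.08122 = 0.07592 M, so pOH = 1.12 and pH = 14.00 - 1.12 = 12.88.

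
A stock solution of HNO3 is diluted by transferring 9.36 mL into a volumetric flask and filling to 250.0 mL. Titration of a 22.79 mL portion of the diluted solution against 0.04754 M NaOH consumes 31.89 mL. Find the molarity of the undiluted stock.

1.78 M

n(NaOH) = 0.04754 x 0.03189 = 0.001516 mol.
n(HNO3) in the aliquot = 0.001516 mol.
[diluted HNO3] = 0.001516 / 0.02279 = 0.06652 M.
Dilution factor = 250.0/9.360 = 26.71, so [stock] = 0.06652 x 26.71 = 1.78 M.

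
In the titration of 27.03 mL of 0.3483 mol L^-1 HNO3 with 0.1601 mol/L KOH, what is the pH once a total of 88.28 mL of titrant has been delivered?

n(acid) = 0.3483 x 0.02703 = 0.009415 mol; n(KOH) added = 0.1601 x 0.08828 = 0.01413 mol.
Base is in excess by 0.01413 - 0.009415 = 0.004719 mol in a total volume of 0.1153 L.
[OH^-] = 0.004719/0.1153 = 0.04093 M, so pOH = 1.39 and pH = 14.00 - 1.39 = 12.61.

12.61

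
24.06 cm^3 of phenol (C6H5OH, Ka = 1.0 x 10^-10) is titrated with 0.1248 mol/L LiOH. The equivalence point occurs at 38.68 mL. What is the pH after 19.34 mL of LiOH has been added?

10.00

19.34 mL is exactly half the equivalence volume (38.68/2), i.e. the half-equivalence point.
There, n(HA) = n(A^-), so pH = pKa = -log(1.0 x 10^-10) = 10.00.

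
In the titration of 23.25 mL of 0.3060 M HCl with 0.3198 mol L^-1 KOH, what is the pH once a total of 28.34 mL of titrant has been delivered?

n(acid) = 0.3060 x 0.02325 = 0.007114 mol; n(KOH) added = 0.3198 x 0.02834 = 0.009063 mol.
Base is in excess by 0.009063 - 0.007114 = 0.001949 mol in a total volume of 0.05159 L.
[OH^-] = 0.001949/0.05159 = 0.03777 M, so pOH = 1.42 and pH = 14.00 - 1.42 = 12.58.

12.58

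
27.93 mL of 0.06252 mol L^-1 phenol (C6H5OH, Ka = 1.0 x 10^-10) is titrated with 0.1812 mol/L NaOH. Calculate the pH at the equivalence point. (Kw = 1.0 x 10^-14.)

11.33

n(C6H5OH) = 0.06252 x 0.02793 = 0.001746 mol; V(NaOH) at equivalence = 0.001746/0.1812 = 0.009637 L.
At equivalence all the acid is converted to C6H5O-; total volume = 0.02793 + 0.009637 = 0.03757 L, so [C6H5O-] = 0.001746/0.03757 = 0.04648 M.
Kb = Kw/Ka = 1.0e-14 / 1.0 x 10^-10 = 0.000100.
[OH^-] = sqrt(Kb x [C6H5O-]) = sqrt(0.000100 x 0.04648) = 0.00216 M.
pOH = 2.67, so pH = 14.00 - 2.67 = 11.33.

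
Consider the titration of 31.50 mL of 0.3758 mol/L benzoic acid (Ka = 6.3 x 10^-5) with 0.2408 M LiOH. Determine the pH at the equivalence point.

8.68

n(C6H5COOH) = 0.3758 x 0.03150 = 0.01184 mol; V(LiOH) at equivalence = 0.01184/0.2408 = 0.04916 L.
At equivalence all the acid is converted to C6H5COO-; total volume = 0.03150 + 0.04916 = 0.08066 L, so [C6H5COO-] = 0.01184/0.08066 = 0.1468 M.
Kb = Kw/Ka = 1.0e-14 / 6.3 x 10^-5 = 1.59e-10.
[OH^-] = sqrt(Kb x [C6H5COO-]) = sqrt(1.59e-10 x 0.1468) = 4.83e-6 M.
pOH = 5.32, so pH = 14.00 - 5.32 = 8.68.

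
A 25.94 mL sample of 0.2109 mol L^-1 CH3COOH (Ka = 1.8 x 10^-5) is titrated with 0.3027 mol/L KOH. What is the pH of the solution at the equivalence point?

n(CH3COOH) = 0.2109 x 0.02594 = 0.005471 mol; V(KOH) at equivalence = 0.005471/0.3027 = 0.01807 L.
At equivalence all the acid is converted to CH3COO-; total volume = 0.02594 + 0.01807 = 0.04401 L, so [CH3COO-] = 0.005471/0.04401 = 0.1243 M.
Kb = Kw/Ka = 1.0e-14 / 1.8 x 10^-5 = 5.56e-10.
[OH^-] = sqrt(Kb x [CH3COO-]) = sqrt(5.56e-10 x 0.1243) = 8.31e-6 M.
pOH = 5.08, so pH = 14.00 - 5.08 = 8.92.

8.92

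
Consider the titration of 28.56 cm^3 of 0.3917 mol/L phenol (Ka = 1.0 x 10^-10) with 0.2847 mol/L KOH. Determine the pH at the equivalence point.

n(C6H5OH) = 0.3917 x 0.02856 = 0.01119 mol; V(KOH) at equivalence = 0.01119/0.2847 = 0.03929 L.
At equivalence all the acid is converted to C6H5O-; total volume = 0.02856 + 0.03929 = 0.06785 L, so [C6H5O-] = 0.01119/0.06785 = 0.1649 M.
Kb = Kw/Ka = 1.0e-14 / 1.0 x 10^-10 = 0.000100.
[OH^-] = sqrt(Kb x [C6H5O-]) = sqrt(0.000100 x 0.1649) = 0.00406 M.
pOH = 2.39, so pH = 14.00 - 2.39 = 11.61.

11.61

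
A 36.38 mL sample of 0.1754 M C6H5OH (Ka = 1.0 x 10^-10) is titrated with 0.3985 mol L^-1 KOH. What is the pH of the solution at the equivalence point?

11.54

n(C6H5OH) = 0.1754 x 0.03638 = 0.006381 mol; V(KOH) at equivalence = 0.006381/0.3985 = 0.01601 L.
At equivalence all the acid is converted to C6H5O-; total volume = 0.03638 + 0.01601 = 0.05239 L, so [C6H5O-] = 0.006381/0.05239 = 0.1218 M.
Kb = Kw/Ka = 1.0e-14 / 1.0 x 10^-10 = 0.000100.
[OH^-] = sqrt(Kb x [C6H5O-]) = sqrt(0.000100 x 0.1218) = 0.00349 M.
pOH = 2.46, so pH = 14.00 - 2.46 = 11.54.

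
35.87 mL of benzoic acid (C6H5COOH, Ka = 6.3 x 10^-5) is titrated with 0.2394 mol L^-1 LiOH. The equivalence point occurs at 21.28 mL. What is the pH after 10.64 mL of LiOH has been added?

10.64 mL is exactly half the equivalence volume (21.28/2), i.e. the half-equivalence point.
There, n(HA) = n(A^-), so pH = pKa = -log(6.3 x 10^-5) = 4.20.

4.20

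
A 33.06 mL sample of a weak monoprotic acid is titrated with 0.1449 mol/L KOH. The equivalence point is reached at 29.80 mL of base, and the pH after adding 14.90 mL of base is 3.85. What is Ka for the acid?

14.90 mL is half of the equivalence volume, so this is the half-equivalence point where [HA] = [A^-].
At half-equivalence pH = pKa, so pKa = 3.85.
Ka = 10^(-3.85) = 1.4 x 10^-4.

1.4 x 10^-4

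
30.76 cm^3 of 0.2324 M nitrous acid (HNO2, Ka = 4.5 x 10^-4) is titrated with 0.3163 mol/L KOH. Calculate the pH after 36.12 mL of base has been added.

12.81

n(acid) = 0.2324 x 0.03076 = 0.007149 mol; n(KOH) added = 0.3163 x 0.03612 = 0.01142 mol.
Base is in excess by 0.01142 - 0.007149 = 0.004276 mol in a total volume of 0.06688 L.
[OH^-] = 0.004276/0.06688 = 0.06394 M, so pOH = 1.19 and pH = 14.00 - 1.19 = 12.81.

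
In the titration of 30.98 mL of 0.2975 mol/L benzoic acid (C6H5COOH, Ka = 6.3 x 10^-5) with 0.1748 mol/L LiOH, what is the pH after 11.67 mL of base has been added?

3.65

Initial n(C6H5COOH) = 0.2975 x 0.03098 = 0.009217 mol.
n(LiOH) added = 0.1748 x 0.01167 = 0.002040 mol, converting that many moles of C6H5COOH to C6H5COO-.
Remaining n(C6H5COOH) = 0.007177 mol; n(C6H5COO-) = 0.002040 mol.
By Henderson-Hasselbalch, pH = pKa + log([A^-]/[HA]) = 4.20 + log(0.002040/0.007177) = 4.20 + (-0.55) = 3.65.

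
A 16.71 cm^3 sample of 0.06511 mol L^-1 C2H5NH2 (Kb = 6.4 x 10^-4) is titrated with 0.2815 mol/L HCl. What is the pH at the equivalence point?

n(C2H5NH2) = 0.06511 x 0.01671 = 0.001088 mol; V(HCl) at equivalence = 0.001088/0.2815 = 0.003865 L.
At equivalence the base is fully converted to C2H5NH3+; total volume = 0.02057 L, so [C2H5NH3+] = 0.001088/0.02057 = 0.05288 M.
Ka(C2H5NH3+) = Kw/Kb = 1.0e-14 / 6.4 x 10^-4 = 1.56e-11.
[H^+] = sqrt(Ka x [C2H5NH3+]) = sqrt(1.56e-11 x 0.05288) = 9.09e-7 M.
pH = -log(9.09e-7) = 6.04.

6.04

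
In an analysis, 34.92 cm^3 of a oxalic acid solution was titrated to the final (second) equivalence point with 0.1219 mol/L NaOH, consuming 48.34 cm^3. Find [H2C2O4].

0.0844 M

n(NaOH) = 0.1219 x 0.04834 = 0.005893 mol.
At the final (second) equivalence point, 2 mol OH^- react per mol H2C2O4, so n(H2C2O4) = 0.005893 / 2 = 0.002946 mol.
[H2C2O4] = 0.002946 / 0.03492 L = 0.0844 M.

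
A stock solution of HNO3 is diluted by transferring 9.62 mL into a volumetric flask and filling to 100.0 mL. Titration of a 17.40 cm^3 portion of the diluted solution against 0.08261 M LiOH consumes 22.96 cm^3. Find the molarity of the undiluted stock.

n(LiOH) = 0.08261 x 0.02296 = 0.001897 mol.
n(HNO3) in the aliquot = 0.001897 mol.
[diluted HNO3] = 0.001897 / 0.01740 = 0.1090 M.
Dilution factor = 100.0/9.620 = 10.40, so [stock] = 0.1090 x 10.40 = 1.13 M.

1.13 M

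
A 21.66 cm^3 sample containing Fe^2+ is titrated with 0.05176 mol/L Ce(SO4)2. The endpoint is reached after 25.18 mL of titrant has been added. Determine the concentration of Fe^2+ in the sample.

n(Ce(SO4)2) = 0.05176 x 0.02518 = 0.001303 mol.
From the balanced equation, 1 mol Ce(SO4)2 reacts with 1 mol Fe^2+, so n(Fe^2+) = 0.001303 x 1/1 = 0.001303 mol.
[Fe^2+] = 0.001303 / 0.02166 L = 0.0602 M.

0.0602 M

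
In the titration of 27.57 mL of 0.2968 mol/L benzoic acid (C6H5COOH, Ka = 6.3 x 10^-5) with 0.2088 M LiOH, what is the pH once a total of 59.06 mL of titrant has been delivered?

12.68

n(acid) = 0.2968 x 0.02757 = 0.008183 mol; n(LiOH) added = 0.2088 x 0.05906 = 0.01233 mol.
Base is in excess by 0.01233 - 0.008183 = 0.004149 mol in a total volume of 0.08663 L.
[OH^-] = 0.004149/0.08663 = 0.04789 M, so pOH = 1.32 and pH = 14.00 - 1.32 = 12.68.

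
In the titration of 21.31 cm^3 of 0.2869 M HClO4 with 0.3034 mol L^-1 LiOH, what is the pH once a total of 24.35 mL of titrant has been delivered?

n(acid) = 0.2869 x 0.02131 = 0.006114 mol; n(LiOH) added = 0.3034 x 0.02435 = 0.007388 mol.
Base is in excess by 0.007388 - 0.006114 = 0.001274 mol in a total volume of 0.04566 L.
[OH^-] = 0.001274/0.04566 = 0.02790 M, so pOH = 1.55 and pH = 14.00 - 1.55 = 12.45.

12.45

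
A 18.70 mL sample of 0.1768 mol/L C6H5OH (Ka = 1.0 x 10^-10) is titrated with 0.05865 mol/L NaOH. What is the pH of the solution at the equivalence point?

11.32

n(C6H5OH) = 0.1768 x 0.01870 = 0.003306 mol; V(NaOH) at equivalence = 0.003306/0.05865 = 0.05637 L.
At equivalence all the acid is converted to C6H5O-; total volume = 0.01870 + 0.05637 = 0.07507 L, so [C6H5O-] = 0.003306/0.07507 = 0.04404 M.
Kb = Kw/Ka = 1.0e-14 / 1.0 x 10^-10 = 0.000100.
[OH^-] = sqrt(Kb x [C6H5O-]) = sqrt(0.000100 x 0.04404) = 0.00210 M.
pOH = 2.68, so pH = 14.00 - 2.68 = 11.32.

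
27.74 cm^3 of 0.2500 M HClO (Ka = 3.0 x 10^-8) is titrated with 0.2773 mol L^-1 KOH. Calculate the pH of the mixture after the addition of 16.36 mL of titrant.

7.80

Initial n(HClO) = 0.2500 x 0.02774 = 0.006935 mol.
n(KOH) added = 0.2773 x 0.01636 = 0.004537 mol, converting that many moles of HClO to ClO-.
Remaining n(HClO) = 0.002398 mol; n(ClO-) = 0.004537 mol.
By Henderson-Hasselbalch, pH = pKa + log([A^-]/[HA]) = 7.52 + log(0.004537/0.002398) = 7.52 + (+0.28) = 7.80.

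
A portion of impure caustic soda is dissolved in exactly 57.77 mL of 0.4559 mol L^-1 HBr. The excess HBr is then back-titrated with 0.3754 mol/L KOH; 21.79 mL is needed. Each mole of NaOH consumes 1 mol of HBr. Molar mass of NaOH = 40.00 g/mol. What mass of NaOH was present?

Total n(HBr) added = 0.4559 x 0.05777 = 0.02634 mol.
n(KOH) used = 0.3754 x 0.02179 = 0.008180 mol, which equals the excess n(HBr).
So n(HBr) consumed by the sample = 0.02634 - 0.008180 = 0.01816 mol.
n(NaOH) = 0.01816 / 1 = 0.01816 mol.
mass = 0.01816 mol x 40.00 g/mol = 0.726 g.

0.726 g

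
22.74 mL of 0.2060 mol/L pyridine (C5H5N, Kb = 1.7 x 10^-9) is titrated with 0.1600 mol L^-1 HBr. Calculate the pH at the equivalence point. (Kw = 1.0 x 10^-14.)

3.14

n(C5H5N) = 0.2060 x 0.02274 = 0.004684 mol; V(HBr) at equivalence = 0.004684/0.1600 = 0.02928 L.
At equivalence the base is fully converted to C5H5NH+; total volume = 0.05202 L, so [C5H5NH+] = 0.004684/0.05202 = 0.09005 M.
Ka(C5H5NH+) = Kw/Kb = 1.0e-14 / 1.7 x 10^-9 = 5.88e-6.
[H^+] = sqrt(Ka x [C5H5NH+]) = sqrt(5.88e-6 x 0.09005) = 0.000728 M.
pH = -log(0.000728) = 3.14.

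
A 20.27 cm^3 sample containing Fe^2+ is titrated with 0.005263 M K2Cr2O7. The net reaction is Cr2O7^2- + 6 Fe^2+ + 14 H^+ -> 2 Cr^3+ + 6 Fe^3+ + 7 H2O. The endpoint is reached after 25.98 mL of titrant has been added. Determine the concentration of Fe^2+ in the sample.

0.0405 M

n(K2Cr2O7) = 0.005263 x 0.02598 = 0.0001367 mol.
From the balanced equation, 1 mol K2Cr2O7 reacts with 6 mol Fe^2+, so n(Fe^2+) = 0.0001367 x 6/1 = 0.0008204 mol.
[Fe^2+] = 0.0008204 / 0.02027 L = 0.0405 M.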